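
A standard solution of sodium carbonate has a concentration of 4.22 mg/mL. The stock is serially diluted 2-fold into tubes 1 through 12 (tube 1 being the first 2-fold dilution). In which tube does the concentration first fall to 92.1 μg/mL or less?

tube 6

Tube n has concentration 4.22 mg/mL / 2ⁿ.
Need 2ⁿ ≥ 4.22 mg/mL / 92.1 μg/mL = 45.8, so n ≥ 5.52.
First such tube: n = 6.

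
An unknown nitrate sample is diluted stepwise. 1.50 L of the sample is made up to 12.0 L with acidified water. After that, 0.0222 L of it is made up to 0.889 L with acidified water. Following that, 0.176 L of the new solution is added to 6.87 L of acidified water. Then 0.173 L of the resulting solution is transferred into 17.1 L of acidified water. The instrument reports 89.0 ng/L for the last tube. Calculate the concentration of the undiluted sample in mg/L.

Overall dilution factor = 8 × 40.05 × 40.03 × 99.84 = 1.28 × 10⁶.
Original = 89.0 ng/L × 1.28 × 10⁶ = 1.14 × 10⁸ ng/L = 114 mg/L.

114 mg/L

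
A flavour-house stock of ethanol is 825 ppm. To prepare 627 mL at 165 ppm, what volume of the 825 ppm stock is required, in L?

0.125 L

V₁ = C₂V₂/C₁ = 165 × 627 / 825 = 125 mL = 0.125 L.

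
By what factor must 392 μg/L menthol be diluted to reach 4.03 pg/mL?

9.73 × 10⁴

Factor = C₀/C_target = 392 μg/L / 4.03 pg/mL = 9.73 × 10⁴.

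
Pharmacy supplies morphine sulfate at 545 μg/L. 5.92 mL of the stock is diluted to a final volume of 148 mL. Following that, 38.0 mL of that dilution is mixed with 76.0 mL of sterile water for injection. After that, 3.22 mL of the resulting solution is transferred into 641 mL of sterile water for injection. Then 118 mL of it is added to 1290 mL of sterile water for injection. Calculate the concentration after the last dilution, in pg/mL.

3.04 pg/mL

Overall dilution factor = 25 × 3 × 200.1 × 11.93 = 1.79 × 10⁵.
545 μg/L / 1.79 × 10⁵ = 3.04 × 10⁻³ μg/L = 3.04 pg/mL.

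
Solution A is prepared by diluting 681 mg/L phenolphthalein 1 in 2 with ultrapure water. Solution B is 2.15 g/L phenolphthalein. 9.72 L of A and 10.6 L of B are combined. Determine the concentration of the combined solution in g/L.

C_A = 681 mg/L / 2 = 340 mg/L.
C_B = 2.15 g/L = 2150 mg/L.
C_mix = (C_A·V_A + C_B·V_B)/(V_A + V_B) = (340×9.72 + 2150×10.6) / 20.32 = 1284 mg/L = 1.28 g/L.

1.28 g/L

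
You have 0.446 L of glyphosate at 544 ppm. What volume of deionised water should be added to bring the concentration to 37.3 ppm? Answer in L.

6.06 L

V₂ = C₁V₁/C₂ = 544 × 0.446 / 37.3 = 6.50 L.
Diluent to add = V₂ − V₁ = 6.50 − 0.446 = 6.06 L.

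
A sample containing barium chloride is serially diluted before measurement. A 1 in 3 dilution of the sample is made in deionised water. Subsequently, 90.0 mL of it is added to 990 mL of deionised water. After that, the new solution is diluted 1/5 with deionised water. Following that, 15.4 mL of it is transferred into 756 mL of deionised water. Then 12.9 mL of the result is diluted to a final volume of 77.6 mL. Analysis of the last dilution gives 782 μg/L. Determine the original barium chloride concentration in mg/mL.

42.4 mg/mL

Overall dilution factor = 3 × 12 × 5 × 50.09 × 6.016 = 5.42 × 10⁴.
Original = 782 μg/L × 5.42 × 10⁴ = 4.24 × 10⁷ μg/L = 42.4 mg/mL.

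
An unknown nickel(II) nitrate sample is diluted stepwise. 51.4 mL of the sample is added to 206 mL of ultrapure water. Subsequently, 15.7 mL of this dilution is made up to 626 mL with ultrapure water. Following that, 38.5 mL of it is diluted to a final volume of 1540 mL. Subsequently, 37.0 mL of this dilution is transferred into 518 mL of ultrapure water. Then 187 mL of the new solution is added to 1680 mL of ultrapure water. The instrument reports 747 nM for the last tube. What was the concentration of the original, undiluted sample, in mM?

894 mM

Overall dilution factor = 5.008 × 39.87 × 40 × 15 × 9.984 = 1.20 × 10⁶.
Original = 747 nM × 1.20 × 10⁶ = 8.94 × 10⁸ nM = 894 mM.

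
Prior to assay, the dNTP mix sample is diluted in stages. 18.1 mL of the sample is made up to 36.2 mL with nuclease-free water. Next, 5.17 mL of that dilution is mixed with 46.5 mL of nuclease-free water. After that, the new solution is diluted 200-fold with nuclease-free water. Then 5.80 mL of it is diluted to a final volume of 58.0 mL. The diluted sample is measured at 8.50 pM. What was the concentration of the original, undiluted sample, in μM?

Overall dilution factor = 2 × 9.994 × 200 × 10 = 4.00 × 10⁴.
Original = 8.50 pM × 4.00 × 10⁴ = 3.40 × 10⁵ pM = 0.340 μM.

0.340 μM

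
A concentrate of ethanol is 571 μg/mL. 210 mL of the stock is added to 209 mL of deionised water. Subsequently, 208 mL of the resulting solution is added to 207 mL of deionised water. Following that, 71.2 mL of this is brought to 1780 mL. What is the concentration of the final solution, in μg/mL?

5.74 μg/mL

Overall dilution factor = 1.995 × 1.995 × 25 = 99.5.
571 μg/mL / 99.5 = 5.74 μg/mL.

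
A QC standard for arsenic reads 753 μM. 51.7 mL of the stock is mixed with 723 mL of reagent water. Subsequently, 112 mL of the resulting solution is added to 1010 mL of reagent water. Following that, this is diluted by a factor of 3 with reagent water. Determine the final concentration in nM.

Overall dilution factor = 14.98 × 10.02 × 3 = 450.
753 μM / 450 = 1.67 μM = 1670 nM.

1670 nM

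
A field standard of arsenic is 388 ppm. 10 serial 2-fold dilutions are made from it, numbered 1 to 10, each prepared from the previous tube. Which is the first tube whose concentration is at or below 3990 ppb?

Tube n has concentration 388 ppm / 2ⁿ.
Need 2ⁿ ≥ 388 ppm / 3990 ppb = 97.2, so n ≥ 6.60.
First such tube: n = 7.

tube 7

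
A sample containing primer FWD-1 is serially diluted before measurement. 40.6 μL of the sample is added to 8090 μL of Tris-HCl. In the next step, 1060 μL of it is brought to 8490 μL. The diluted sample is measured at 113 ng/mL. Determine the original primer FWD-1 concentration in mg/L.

Overall dilution factor = 200.3 × 8.009 = 1604.
Original = 113 ng/mL × 1604 = 1.81 × 10⁵ ng/mL = 181 mg/L.

181 mg/L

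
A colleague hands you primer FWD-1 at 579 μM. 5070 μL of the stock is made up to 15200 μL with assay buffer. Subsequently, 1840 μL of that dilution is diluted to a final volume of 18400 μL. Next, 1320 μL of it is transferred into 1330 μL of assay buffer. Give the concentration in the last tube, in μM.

9.62 μM

Overall dilution factor = 2.998 × 10 × 2.008 = 60.2.
579 μM / 60.2 = 9.62 μM.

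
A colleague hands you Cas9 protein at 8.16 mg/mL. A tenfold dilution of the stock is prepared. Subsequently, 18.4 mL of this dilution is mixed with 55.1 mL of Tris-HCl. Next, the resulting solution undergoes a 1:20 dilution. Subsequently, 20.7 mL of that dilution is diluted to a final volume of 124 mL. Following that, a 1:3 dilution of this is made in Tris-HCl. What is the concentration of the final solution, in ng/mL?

Overall dilution factor = 10 × 3.995 × 20 × 5.990 × 3 = 1.44 × 10⁴.
8.16 mg/mL / 1.44 × 10⁴ = 5.68 × 10⁻⁴ mg/mL = 568 ng/mL.

568 ng/mL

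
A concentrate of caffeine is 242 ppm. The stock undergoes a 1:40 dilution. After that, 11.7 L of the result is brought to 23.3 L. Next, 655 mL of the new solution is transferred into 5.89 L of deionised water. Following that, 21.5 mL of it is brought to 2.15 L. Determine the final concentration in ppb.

3.04 ppb

Overall dilution factor = 40 × 1.991 × 9.992 × 100 = 7.96 × 10⁴.
242 ppm / 7.96 × 10⁴ = 3.04 × 10⁻³ ppm = 3.04 ppb.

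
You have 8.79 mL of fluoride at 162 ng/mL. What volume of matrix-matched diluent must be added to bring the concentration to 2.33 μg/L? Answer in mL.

2.33 μg/L = 2.33 ng/mL.
V₂ = C₁V₁/C₂ = 162 × 8.79 / 2.33 = 611 mL.
Diluent to add = V₂ − V₁ = 611 − 8.79 = 602 mL.

602 mL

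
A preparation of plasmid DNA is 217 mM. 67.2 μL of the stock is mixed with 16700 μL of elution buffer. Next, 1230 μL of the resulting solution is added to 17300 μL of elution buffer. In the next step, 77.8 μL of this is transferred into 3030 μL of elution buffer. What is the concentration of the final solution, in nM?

1450 nM

Overall dilution factor = 249.5 × 15.07 × 39.95 = 1.50 × 10⁵.
217 mM / 1.50 × 10⁵ = 1.45 × 10⁻³ mM = 1450 nM.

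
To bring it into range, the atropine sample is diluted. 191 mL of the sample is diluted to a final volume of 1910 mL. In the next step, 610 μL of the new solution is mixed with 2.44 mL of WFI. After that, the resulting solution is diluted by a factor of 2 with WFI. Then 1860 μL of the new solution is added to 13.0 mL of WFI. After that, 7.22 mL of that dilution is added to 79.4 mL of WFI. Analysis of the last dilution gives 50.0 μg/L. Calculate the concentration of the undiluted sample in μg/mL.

Overall dilution factor = 10 × 5 × 2 × 7.989 × 12.00 = 9585.
Original = 50.0 μg/L × 9585 = 4.79 × 10⁵ μg/L = 479 μg/mL.

479 μg/mL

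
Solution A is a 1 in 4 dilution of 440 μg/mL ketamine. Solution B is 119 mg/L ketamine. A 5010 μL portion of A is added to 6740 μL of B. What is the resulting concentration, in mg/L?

C_A = 440 μg/mL / 4 = 110 μg/mL.
C_B = 119 mg/L = 119 μg/mL.
C_mix = (C_A·V_A + C_B·V_B)/(V_A + V_B) = (110×5010 + 119×6740) / 11750 = 115 μg/mL = 115 mg/L.

115 mg/L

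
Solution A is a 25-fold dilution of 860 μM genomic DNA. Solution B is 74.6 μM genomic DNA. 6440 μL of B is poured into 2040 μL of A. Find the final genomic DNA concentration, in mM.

0.0649 mM

C_A = 860 μM / 25 = 34.4 μM.
C_mix = (C_A·V_A + C_B·V_B)/(V_A + V_B) = (34.4×2040 + 74.6×6440) / 8480 = 64.9 μM = 0.0649 mM.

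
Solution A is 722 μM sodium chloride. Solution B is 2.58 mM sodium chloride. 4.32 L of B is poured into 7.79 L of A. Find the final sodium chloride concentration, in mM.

1.38 mM

C_B = 2.58 mM = 2580 μM.
C_mix = (C_A·V_A + C_B·V_B)/(V_A + V_B) = (722×7.79 + 2580×4.32) / 12.11 = 1385 μM = 1.38 mM.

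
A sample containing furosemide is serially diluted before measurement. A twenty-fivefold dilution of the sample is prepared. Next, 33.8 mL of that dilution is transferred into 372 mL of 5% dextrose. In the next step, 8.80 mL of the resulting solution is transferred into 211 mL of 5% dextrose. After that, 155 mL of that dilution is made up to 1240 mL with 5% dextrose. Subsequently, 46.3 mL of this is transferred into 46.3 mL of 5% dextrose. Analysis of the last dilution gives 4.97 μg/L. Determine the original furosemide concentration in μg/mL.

Overall dilution factor = 25 × 12.01 × 24.98 × 8 × 2 = 1.20 × 10⁵.
Original = 4.97 μg/L × 1.20 × 10⁵ = 5.96 × 10⁵ μg/L = 596 μg/mL.

596 μg/mL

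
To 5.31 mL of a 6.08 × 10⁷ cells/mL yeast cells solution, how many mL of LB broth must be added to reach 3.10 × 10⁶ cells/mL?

98.8 mL

V₂ = C₁V₁/C₂ = 6.08 × 10⁷ × 5.31 / 3.10 × 10⁶ = 104 mL.
Diluent to add = V₂ − V₁ = 104 − 5.31 = 98.8 mL.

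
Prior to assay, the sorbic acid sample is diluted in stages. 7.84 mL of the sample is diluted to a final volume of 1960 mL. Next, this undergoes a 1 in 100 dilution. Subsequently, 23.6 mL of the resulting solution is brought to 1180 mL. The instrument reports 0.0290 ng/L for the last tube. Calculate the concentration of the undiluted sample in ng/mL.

36.3 ng/mL

Overall dilution factor = 250 × 100 × 50 = 1.25 × 10⁶.
Original = 0.0290 ng/L × 1.25 × 10⁶ = 3.62 × 10⁴ ng/L = 36.3 ng/mL.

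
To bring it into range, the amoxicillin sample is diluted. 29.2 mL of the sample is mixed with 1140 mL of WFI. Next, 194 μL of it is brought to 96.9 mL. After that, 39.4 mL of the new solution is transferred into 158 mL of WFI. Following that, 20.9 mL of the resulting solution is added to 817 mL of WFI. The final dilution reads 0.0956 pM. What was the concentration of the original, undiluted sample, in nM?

Overall dilution factor = 40.04 × 499.5 × 5.010 × 40.09 = 4.02 × 10⁶.
Original = 0.0956 pM × 4.02 × 10⁶ = 3.84 × 10⁵ pM = 384 nM.

384 nM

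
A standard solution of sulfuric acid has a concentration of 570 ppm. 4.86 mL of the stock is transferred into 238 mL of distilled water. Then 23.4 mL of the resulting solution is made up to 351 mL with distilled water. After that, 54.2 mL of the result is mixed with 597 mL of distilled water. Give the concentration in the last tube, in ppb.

63.3 ppb

Overall dilution factor = 49.97 × 15 × 12.01 = 9006.
570 ppm / 9006 = 0.0633 ppm = 63.3 ppb.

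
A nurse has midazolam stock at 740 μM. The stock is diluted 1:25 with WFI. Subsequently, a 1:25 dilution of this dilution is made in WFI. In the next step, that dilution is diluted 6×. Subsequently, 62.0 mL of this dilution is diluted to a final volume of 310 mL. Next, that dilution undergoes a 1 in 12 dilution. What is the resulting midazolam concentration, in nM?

Overall dilution factor = 25 × 25 × 6 × 5 × 12 = 2.25 × 10⁵.
740 μM / 2.25 × 10⁵ = 3.29 × 10⁻³ μM = 3.29 nM.

3.29 nM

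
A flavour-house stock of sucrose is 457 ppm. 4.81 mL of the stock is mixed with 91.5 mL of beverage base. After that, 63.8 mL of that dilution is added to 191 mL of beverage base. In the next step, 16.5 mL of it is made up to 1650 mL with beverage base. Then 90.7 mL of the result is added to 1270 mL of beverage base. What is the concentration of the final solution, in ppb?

3.81 ppb

Overall dilution factor = 20.02 × 3.994 × 100 × 15.00 = 1.20 × 10⁵.
457 ppm / 1.20 × 10⁵ = 3.81 × 10⁻³ ppm = 3.81 ppb.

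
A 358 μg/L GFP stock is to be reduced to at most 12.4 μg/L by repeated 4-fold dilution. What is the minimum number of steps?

Need 4ⁿ ≥ 28.9, so n ≥ log(28.9)/log(4) = 2.43.
Minimum whole steps: n = 3.

3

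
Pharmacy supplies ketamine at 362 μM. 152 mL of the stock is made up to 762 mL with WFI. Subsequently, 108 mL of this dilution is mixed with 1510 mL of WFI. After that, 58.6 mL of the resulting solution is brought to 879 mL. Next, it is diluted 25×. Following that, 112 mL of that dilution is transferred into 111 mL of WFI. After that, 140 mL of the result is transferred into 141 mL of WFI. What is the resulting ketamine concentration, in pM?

Overall dilution factor = 5.013 × 14.98 × 15 × 25 × 1.991 × 2.007 = 1.13 × 10⁵.
362 μM / 1.13 × 10⁵ = 3.22 × 10⁻³ μM = 3220 pM.

3220 pM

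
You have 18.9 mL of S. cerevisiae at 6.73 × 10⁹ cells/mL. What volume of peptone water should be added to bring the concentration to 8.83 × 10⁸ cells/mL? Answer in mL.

125 mL

V₂ = C₁V₁/C₂ = 6.73 × 10⁹ × 18.9 / 8.83 × 10⁸ = 144 mL.
Diluent to add = V₂ − V₁ = 144 − 18.9 = 125 mL.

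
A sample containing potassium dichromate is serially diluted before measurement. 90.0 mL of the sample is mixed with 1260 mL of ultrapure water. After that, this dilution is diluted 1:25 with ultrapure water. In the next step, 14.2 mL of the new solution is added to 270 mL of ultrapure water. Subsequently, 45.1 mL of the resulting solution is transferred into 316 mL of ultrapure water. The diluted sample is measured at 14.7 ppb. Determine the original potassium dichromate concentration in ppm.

883 ppm

Overall dilution factor = 15 × 25 × 20.01 × 8.007 = 6.01 × 10⁴.
Original = 14.7 ppb × 6.01 × 10⁴ = 8.83 × 10⁵ ppb = 883 ppm.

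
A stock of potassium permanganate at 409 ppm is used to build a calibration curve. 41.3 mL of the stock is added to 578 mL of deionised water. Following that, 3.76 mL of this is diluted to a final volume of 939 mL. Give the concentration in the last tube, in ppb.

109 ppb

Overall dilution factor = 15.00 × 249.7 = 3745.
409 ppm / 3745 = 0.109 ppm = 109 ppb.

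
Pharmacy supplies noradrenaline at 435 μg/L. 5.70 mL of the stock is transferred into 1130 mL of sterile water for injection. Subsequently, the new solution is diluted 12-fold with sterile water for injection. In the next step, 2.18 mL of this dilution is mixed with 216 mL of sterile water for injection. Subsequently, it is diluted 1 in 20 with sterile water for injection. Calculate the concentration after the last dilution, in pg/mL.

Overall dilution factor = 199.2 × 12 × 100.1 × 20 = 4.79 × 10⁶.
435 μg/L / 4.79 × 10⁶ = 9.09 × 10⁻⁵ μg/L = 0.0909 pg/mL.

0.0909 pg/mL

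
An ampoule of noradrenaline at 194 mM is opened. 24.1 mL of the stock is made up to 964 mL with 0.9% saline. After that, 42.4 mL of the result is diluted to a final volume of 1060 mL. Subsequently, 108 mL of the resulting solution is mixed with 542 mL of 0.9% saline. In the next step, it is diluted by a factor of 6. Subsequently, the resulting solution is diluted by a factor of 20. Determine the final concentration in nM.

Overall dilution factor = 40 × 25 × 6.019 × 6 × 20 = 7.22 × 10⁵.
194 mM / 7.22 × 10⁵ = 2.69 × 10⁻⁴ mM = 269 nM.

269 nM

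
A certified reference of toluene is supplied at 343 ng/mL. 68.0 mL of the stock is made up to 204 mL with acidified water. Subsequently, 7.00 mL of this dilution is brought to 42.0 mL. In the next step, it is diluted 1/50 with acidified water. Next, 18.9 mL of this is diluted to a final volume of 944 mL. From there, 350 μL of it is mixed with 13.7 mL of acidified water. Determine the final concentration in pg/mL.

Overall dilution factor = 3 × 6 × 50 × 49.95 × 40.14 = 1.80 × 10⁶.
343 ng/mL / 1.80 × 10⁶ = 1.90 × 10⁻⁴ ng/mL = 0.190 pg/mL.

0.190 pg/mL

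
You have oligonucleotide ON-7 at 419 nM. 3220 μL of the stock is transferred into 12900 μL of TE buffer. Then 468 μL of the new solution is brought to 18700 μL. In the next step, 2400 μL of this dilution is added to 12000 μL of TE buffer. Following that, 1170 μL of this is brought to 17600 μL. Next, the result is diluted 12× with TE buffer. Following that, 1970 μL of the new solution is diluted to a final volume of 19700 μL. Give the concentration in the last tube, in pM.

0.193 pM

Overall dilution factor = 5.006 × 39.96 × 6 × 15.04 × 12 × 10 = 2.17 × 10⁶.
419 nM / 2.17 × 10⁶ = 1.93 × 10⁻⁴ nM = 0.193 pM.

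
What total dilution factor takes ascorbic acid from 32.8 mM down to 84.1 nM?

Factor = C₀/C_target = 32.8 mM / 84.1 nM = 3.90 × 10⁵.

3.90 × 10⁵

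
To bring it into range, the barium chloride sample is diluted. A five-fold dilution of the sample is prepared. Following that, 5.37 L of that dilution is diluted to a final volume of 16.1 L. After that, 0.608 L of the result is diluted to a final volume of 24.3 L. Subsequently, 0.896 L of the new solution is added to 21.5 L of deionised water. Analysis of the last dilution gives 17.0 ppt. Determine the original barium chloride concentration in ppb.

Overall dilution factor = 5 × 2.998 × 39.97 × 25.00 = 1.50 × 10⁴.
Original = 17.0 ppt × 1.50 × 10⁴ = 2.55 × 10⁵ ppt = 255 ppb.

255 ppb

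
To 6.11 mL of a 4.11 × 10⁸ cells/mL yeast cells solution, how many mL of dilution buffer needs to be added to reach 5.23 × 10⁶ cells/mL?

474 mL

V₂ = C₁V₁/C₂ = 4.11 × 10⁸ × 6.11 / 5.23 × 10⁶ = 480 mL.
Diluent to add = V₂ − V₁ = 480 − 6.11 = 474 mL.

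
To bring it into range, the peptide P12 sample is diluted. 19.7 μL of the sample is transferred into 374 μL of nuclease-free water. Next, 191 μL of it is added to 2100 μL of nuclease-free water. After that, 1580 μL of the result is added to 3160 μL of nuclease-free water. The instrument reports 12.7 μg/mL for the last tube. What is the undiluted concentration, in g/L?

9.13 g/L

Overall dilution factor = 19.98 × 11.99 × 3 = 719.
Original = 12.7 μg/mL × 719 = 9133 μg/mL = 9.13 g/L.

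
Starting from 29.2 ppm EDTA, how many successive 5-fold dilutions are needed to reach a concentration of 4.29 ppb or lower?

Need 5ⁿ ≥ 6807, so n ≥ log(6807)/log(5) = 5.48.
Minimum whole steps: n = 6.

6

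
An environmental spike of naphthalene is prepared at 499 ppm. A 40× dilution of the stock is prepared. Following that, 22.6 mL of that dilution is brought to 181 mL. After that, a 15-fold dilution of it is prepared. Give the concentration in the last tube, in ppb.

104 ppb

Overall dilution factor = 40 × 8.009 × 15 = 4805.
499 ppm / 4805 = 0.104 ppm = 104 ppb.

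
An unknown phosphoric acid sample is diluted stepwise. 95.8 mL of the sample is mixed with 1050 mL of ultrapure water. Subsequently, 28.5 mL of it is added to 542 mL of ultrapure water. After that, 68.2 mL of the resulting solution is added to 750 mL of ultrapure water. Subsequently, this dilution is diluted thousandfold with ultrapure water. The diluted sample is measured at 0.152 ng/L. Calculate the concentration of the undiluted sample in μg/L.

Overall dilution factor = 11.96 × 20.02 × 12.00 × 1000 = 2.87 × 10⁶.
Original = 0.152 ng/L × 2.87 × 10⁶ = 4.37 × 10⁵ ng/L = 437 μg/L.

437 μg/L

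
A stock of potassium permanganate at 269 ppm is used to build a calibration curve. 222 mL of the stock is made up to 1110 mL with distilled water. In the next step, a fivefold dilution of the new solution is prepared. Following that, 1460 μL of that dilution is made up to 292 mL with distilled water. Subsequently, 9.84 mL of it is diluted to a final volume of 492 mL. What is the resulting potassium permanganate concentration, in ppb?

1.08 ppb

Overall dilution factor = 5 × 5 × 200 × 50 = 2.50 × 10⁵.
269 ppm / 2.50 × 10⁵ = 1.08 × 10⁻³ ppm = 1.08 ppb.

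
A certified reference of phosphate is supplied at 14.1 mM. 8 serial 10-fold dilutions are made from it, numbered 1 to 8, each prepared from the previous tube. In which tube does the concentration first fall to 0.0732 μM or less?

tube 6

Tube n has concentration 14.1 mM / 10ⁿ.
Need 10ⁿ ≥ 14.1 mM / 0.0732 μM = 1.93 × 10⁵, so n ≥ 5.28.
First such tube: n = 6.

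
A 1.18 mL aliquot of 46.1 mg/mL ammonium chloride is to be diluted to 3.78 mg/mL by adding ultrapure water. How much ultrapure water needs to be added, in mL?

13.2 mL

V₂ = C₁V₁/C₂ = 46.1 × 1.18 / 3.78 = 14.4 mL.
Diluent to add = V₂ − V₁ = 14.4 − 1.18 = 13.2 mL.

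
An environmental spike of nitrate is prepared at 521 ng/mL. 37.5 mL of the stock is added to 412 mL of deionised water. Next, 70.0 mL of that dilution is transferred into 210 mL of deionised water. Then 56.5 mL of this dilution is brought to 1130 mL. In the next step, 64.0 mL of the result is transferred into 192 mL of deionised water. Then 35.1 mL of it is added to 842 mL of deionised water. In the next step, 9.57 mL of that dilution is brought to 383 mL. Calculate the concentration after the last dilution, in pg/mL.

Overall dilution factor = 11.99 × 4 × 20 × 4 × 24.99 × 40.02 = 3.84 × 10⁶.
521 ng/mL / 3.84 × 10⁶ = 1.36 × 10⁻⁴ ng/mL = 0.136 pg/mL.

0.136 pg/mL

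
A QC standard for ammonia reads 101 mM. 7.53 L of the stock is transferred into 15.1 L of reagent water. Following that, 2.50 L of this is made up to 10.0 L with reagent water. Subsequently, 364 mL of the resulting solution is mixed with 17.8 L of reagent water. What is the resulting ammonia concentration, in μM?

168 μM

Overall dilution factor = 3.005 × 4 × 49.90 = 600.
101 mM / 600 = 0.168 mM = 168 μM.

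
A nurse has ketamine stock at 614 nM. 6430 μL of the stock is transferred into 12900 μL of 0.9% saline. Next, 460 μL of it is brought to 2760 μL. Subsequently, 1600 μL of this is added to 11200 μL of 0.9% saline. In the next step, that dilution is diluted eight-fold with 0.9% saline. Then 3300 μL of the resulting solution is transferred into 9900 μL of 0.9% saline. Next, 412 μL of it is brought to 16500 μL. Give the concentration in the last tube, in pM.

3.32 pM

Overall dilution factor = 3.006 × 6 × 8 × 8 × 4 × 40.05 = 1.85 × 10⁵.
614 nM / 1.85 × 10⁵ = 3.32 × 10⁻³ nM = 3.32 pM.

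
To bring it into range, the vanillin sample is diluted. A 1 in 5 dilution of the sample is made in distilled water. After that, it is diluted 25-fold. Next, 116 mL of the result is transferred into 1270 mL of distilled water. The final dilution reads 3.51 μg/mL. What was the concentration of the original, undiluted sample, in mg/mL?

Overall dilution factor = 5 × 25 × 11.95 = 1494.
Original = 3.51 μg/mL × 1494 = 5242 μg/mL = 5.24 mg/mL.

5.24 mg/mL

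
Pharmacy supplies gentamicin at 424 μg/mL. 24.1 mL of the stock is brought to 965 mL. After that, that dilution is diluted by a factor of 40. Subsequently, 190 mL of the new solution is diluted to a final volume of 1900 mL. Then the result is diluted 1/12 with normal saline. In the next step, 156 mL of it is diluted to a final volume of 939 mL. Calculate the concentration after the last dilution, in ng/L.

Overall dilution factor = 40.04 × 40 × 10 × 12 × 6.019 = 1.16 × 10⁶.
424 μg/mL / 1.16 × 10⁶ = 3.66 × 10⁻⁴ μg/mL = 366 ng/L.

366 ng/L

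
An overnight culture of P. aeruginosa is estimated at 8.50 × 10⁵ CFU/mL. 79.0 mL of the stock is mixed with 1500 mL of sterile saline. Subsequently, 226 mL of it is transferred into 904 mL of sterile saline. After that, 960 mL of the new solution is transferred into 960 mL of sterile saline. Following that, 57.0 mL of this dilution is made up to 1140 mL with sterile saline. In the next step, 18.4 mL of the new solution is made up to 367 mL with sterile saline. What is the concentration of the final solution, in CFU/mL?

10.7 CFU/mL

Overall dilution factor = 19.99 × 5 × 2 × 20 × 19.95 = 7.97 × 10⁴.
8.50 × 10⁵ CFU/mL / 7.97 × 10⁴ = 10.7 CFU/mL.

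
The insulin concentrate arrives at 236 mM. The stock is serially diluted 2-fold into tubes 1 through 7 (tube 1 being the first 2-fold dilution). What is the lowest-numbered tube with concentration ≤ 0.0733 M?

tube 2

Tube n has concentration 236 mM / 2ⁿ.
Need 2ⁿ ≥ 236 mM / 0.0733 M = 3.22, so n ≥ 1.69.
First such tube: n = 2.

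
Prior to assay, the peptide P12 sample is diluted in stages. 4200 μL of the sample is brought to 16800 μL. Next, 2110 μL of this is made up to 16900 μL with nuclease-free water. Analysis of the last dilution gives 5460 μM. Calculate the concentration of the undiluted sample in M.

Overall dilution factor = 4 × 8.009 = 32.0.
Original = 5460 μM × 32.0 = 1.75 × 10⁵ μM = 0.175 M.

0.175 M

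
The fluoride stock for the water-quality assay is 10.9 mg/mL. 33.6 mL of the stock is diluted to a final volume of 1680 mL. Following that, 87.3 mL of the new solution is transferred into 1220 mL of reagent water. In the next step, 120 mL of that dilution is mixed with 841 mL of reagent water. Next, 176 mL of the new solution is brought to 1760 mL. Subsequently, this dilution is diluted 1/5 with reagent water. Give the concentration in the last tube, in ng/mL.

36.4 ng/mL

Overall dilution factor = 50 × 14.97 × 8.008 × 10 × 5 = 3.00 × 10⁵.
10.9 mg/mL / 3.00 × 10⁵ = 3.64 × 10⁻⁵ mg/mL = 36.4 ng/mL.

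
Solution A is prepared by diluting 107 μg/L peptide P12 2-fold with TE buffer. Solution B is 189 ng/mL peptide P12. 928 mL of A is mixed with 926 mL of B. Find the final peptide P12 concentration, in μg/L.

121 μg/L

C_A = 107 μg/L / 2 = 53.5 μg/L.
C_B = 189 ng/mL = 189 μg/L.
C_mix = (C_A·V_A + C_B·V_B)/(V_A + V_B) = (53.5×928 + 189×926) / 1854 = 121 μg/L.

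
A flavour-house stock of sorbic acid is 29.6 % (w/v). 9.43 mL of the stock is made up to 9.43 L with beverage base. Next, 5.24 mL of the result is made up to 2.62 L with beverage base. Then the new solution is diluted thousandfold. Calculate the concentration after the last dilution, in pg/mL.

592 pg/mL

Overall dilution factor = 1000 × 500 × 1000 = 5.00 × 10⁸.
29.6 % (w/v) / 5.00 × 10⁸ = 5.92 × 10⁻⁸ % (w/v) = 592 pg/mL.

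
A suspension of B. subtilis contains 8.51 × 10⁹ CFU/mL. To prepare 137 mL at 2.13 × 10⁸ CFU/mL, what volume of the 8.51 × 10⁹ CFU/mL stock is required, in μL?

V₁ = C₂V₂/C₁ = 2.13 × 10⁸ × 137 / 8.51 × 10⁹ = 3.43 mL = 3430 μL.

3430 μL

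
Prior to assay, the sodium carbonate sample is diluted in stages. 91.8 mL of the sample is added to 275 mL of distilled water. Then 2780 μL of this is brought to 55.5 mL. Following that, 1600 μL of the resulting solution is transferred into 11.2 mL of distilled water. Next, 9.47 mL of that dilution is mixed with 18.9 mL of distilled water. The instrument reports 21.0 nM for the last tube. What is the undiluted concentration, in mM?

Overall dilution factor = 3.996 × 19.96 × 8 × 2.996 = 1912.
Original = 21.0 nM × 1912 = 4.01 × 10⁴ nM = 0.0401 mM.

0.0401 mM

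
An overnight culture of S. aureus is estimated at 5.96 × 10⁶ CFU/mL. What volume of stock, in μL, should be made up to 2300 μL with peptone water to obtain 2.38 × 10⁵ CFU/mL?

V₁ = C₂V₂/C₁ = 2.38 × 10⁵ × 2300 / 5.96 × 10⁶ = 91.8 μL.

91.8 μL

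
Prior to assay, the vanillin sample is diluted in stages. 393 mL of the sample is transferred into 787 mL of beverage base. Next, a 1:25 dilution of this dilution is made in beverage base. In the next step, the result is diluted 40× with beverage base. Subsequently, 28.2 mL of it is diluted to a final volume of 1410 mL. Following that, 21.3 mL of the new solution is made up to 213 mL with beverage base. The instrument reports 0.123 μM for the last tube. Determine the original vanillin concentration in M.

Overall dilution factor = 3.003 × 25 × 40 × 50 × 10 = 1.50 × 10⁶.
Original = 0.123 μM × 1.50 × 10⁶ = 1.85 × 10⁵ μM = 0.185 M.

0.185 M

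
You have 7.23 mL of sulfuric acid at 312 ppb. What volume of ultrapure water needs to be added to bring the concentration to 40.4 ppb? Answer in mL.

48.6 mL

V₂ = C₁V₁/C₂ = 312 × 7.23 / 40.4 = 55.8 mL.
Diluent to add = V₂ − V₁ = 55.8 − 7.23 = 48.6 mL.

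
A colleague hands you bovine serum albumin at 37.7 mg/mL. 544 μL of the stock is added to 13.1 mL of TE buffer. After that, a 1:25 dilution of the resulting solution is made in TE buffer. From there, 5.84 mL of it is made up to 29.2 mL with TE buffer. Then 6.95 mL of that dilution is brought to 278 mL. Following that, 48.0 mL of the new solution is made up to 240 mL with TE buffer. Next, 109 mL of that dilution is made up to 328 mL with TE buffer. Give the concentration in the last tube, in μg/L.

20.0 μg/L

Overall dilution factor = 25.08 × 25 × 5 × 40 × 5 × 3.009 = 1.89 × 10⁶.
37.7 mg/mL / 1.89 × 10⁶ = 2.00 × 10⁻⁵ mg/mL = 20.0 μg/L.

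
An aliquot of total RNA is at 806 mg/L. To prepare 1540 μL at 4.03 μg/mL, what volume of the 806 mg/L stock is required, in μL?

4.03 μg/mL = 4.03 mg/L.
V₁ = C₂V₂/C₁ = 4.03 × 1540 / 806 = 7.70 μL.

7.70 μL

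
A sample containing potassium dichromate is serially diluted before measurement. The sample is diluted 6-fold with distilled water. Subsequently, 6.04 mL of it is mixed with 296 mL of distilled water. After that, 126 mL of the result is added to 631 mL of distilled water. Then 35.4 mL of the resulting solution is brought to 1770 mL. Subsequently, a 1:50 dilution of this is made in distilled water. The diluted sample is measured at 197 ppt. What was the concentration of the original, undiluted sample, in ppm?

Overall dilution factor = 6 × 50.01 × 6.008 × 50 × 50 = 4.51 × 10⁶.
Original = 197 ppt × 4.51 × 10⁶ = 8.88 × 10⁸ ppt = 888 ppm.

888 ppm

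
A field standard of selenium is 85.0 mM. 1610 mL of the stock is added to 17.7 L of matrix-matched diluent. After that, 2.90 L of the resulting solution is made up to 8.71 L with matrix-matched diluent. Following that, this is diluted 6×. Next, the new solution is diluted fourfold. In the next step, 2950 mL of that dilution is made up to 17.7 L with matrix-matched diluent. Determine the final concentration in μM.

Overall dilution factor = 11.99 × 3.003 × 6 × 4 × 6 = 5187.
85.0 mM / 5187 = 0.0164 mM = 16.4 μM.

16.4 μM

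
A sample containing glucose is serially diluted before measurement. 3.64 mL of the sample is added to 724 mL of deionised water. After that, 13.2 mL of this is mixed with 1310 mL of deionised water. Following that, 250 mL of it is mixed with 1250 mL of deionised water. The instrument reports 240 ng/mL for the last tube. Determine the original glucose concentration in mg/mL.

Overall dilution factor = 199.9 × 100.2 × 6 = 1.20 × 10⁵.
Original = 240 ng/mL × 1.20 × 10⁵ = 2.89 × 10⁷ ng/mL = 28.9 mg/mL.

28.9 mg/mL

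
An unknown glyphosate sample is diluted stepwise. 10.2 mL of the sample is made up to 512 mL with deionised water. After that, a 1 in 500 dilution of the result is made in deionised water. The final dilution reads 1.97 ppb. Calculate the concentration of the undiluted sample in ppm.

49.4 ppm

Overall dilution factor = 50.20 × 500 = 2.51 × 10⁴.
Original = 1.97 ppb × 2.51 × 10⁴ = 4.94 × 10⁴ ppb = 49.4 ppm.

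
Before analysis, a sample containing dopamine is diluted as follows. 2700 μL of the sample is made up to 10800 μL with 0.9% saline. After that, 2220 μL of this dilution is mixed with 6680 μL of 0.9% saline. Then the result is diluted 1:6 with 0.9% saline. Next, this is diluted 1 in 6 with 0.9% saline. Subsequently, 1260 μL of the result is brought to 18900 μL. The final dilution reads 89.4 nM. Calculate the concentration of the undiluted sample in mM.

0.774 mM

Overall dilution factor = 4 × 4.009 × 6 × 6 × 15 = 8659.
Original = 89.4 nM × 8659 = 7.74 × 10⁵ nM = 0.774 mM.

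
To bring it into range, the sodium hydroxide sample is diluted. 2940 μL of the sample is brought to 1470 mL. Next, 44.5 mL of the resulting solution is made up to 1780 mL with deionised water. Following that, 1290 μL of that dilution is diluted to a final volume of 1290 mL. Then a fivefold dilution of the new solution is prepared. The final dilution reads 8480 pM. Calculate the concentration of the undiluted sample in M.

0.848 M

Overall dilution factor = 500 × 40 × 1000 × 5 = 1.00 × 10⁸.
Original = 8480 pM × 1.00 × 10⁸ = 8.48 × 10¹¹ pM = 0.848 M.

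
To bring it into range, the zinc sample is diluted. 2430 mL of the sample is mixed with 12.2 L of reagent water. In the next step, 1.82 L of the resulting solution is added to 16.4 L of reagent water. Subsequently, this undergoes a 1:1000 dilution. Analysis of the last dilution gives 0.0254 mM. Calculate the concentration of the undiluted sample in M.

Overall dilution factor = 6.021 × 10.01 × 1000 = 6.03 × 10⁴.
Original = 0.0254 mM × 6.03 × 10⁴ = 1531 mM = 1.53 M.

1.53 M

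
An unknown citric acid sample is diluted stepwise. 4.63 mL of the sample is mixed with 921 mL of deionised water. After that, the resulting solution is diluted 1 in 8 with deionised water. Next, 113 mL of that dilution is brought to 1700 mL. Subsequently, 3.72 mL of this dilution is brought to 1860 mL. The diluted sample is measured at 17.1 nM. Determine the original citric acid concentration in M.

0.206 M

Overall dilution factor = 199.9 × 8 × 15.04 × 500 = 1.20 × 10⁷.
Original = 17.1 nM × 1.20 × 10⁷ = 2.06 × 10⁸ nM = 0.206 M.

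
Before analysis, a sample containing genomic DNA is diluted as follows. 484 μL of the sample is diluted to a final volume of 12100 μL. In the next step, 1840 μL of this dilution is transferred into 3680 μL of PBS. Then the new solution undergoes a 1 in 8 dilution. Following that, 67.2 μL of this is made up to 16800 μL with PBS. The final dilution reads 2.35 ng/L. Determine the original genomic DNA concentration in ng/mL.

353 ng/mL

Overall dilution factor = 25 × 3 × 8 × 250 = 1.50 × 10⁵.
Original = 2.35 ng/L × 1.50 × 10⁵ = 3.52 × 10⁵ ng/L = 353 ng/mL.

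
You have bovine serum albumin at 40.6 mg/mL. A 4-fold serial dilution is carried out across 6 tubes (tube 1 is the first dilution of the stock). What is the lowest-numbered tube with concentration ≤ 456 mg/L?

tube 4

Tube n has concentration 40.6 mg/mL / 4ⁿ.
Need 4ⁿ ≥ 40.6 mg/mL / 456 mg/L = 89.0, so n ≥ 3.24.
First such tube: n = 4.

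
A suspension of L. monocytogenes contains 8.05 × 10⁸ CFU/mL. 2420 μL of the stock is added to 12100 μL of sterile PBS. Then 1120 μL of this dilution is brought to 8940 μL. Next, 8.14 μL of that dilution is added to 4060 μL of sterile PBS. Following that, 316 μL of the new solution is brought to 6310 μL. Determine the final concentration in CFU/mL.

Overall dilution factor = 6 × 7.982 × 499.8 × 19.97 = 4.78 × 10⁵.
8.05 × 10⁸ CFU/mL / 4.78 × 10⁵ = 1680 CFU/mL.

1680 CFU/mL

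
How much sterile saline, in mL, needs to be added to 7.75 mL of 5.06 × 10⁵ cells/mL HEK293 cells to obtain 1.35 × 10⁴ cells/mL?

283 mL

V₂ = C₁V₁/C₂ = 5.06 × 10⁵ × 7.75 / 1.35 × 10⁴ = 290 mL.
Diluent to add = V₂ − V₁ = 290 − 7.75 = 283 mL.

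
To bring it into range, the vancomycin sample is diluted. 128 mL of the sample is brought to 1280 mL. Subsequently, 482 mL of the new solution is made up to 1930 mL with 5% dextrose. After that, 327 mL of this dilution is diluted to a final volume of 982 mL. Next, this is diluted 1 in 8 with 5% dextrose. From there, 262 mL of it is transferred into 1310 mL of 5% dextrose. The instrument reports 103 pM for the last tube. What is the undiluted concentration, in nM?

Overall dilution factor = 10 × 4.004 × 3.003 × 8 × 6 = 5772.
Original = 103 pM × 5772 = 5.95 × 10⁵ pM = 595 nM.

595 nM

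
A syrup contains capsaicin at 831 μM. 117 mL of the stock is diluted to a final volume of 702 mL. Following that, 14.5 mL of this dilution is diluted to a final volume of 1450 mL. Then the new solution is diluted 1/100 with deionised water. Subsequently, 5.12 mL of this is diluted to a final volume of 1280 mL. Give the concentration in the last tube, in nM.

0.0554 nM

Overall dilution factor = 6 × 100 × 100 × 250 = 1.50 × 10⁷.
831 μM / 1.50 × 10⁷ = 5.54 × 10⁻⁵ μM = 0.0554 nM.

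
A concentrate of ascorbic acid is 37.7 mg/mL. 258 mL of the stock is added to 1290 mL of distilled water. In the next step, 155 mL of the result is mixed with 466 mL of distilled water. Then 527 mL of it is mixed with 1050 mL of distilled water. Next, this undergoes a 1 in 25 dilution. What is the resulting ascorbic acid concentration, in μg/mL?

Overall dilution factor = 6 × 4.006 × 2.992 × 25 = 1798.
37.7 mg/mL / 1798 = 0.0210 mg/mL = 21.0 μg/mL.

21.0 μg/mL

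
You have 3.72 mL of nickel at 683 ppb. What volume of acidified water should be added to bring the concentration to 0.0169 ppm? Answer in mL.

147 mL

0.0169 ppm = 16.9 ppb.
V₂ = C₁V₁/C₂ = 683 × 3.72 / 16.9 = 150 mL.
Diluent to add = V₂ − V₁ = 150 − 3.72 = 147 mL.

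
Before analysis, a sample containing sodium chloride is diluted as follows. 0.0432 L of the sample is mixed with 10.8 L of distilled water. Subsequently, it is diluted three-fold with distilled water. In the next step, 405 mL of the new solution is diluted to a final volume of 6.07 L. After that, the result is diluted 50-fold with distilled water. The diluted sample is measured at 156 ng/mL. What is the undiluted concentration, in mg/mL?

Overall dilution factor = 251 × 3 × 14.99 × 50 = 5.64 × 10⁵.
Original = 156 ng/mL × 5.64 × 10⁵ = 8.80 × 10⁷ ng/mL = 88.0 mg/mL.

88.0 mg/mL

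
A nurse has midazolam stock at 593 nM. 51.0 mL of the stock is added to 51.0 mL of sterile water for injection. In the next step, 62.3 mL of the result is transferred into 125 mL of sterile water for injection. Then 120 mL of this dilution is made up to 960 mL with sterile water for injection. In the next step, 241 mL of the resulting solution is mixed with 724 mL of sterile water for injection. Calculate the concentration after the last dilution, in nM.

Overall dilution factor = 2 × 3.006 × 8 × 4.004 = 193.
593 nM / 193 = 3.08 nM.

3.08 nM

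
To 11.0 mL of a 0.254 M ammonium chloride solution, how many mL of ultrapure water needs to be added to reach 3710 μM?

742 mL

3710 μM = 3.71 × 10⁻³ M.
V₂ = C₁V₁/C₂ = 0.254 × 11.0 / 3.71 × 10⁻³ = 753 mL.
Diluent to add = V₂ − V₁ = 753 − 11.0 = 742 mL.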